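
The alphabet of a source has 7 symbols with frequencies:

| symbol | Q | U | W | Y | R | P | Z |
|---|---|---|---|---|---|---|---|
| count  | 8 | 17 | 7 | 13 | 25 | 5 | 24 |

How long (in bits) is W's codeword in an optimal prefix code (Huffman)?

Repeatedly merge the two smallest:
combine P(5), W(7) → 12
combine Q(8), 12 → 20
combine Y(13), U(17) → 30
combine 20, Z(24) → 44
combine R(25), 30 → 55
combine 44, 55 → 99
The subtree containing W is merged 4 times, so code length = 4.

4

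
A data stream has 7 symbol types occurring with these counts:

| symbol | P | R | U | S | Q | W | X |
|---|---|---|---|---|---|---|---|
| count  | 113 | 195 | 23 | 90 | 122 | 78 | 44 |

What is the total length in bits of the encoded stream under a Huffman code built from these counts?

1745

Build the Huffman tree bottom-up:
U(23) + X(44) → 67
67 + W(78) → 145
S(90) + P(113) → 203
Q(122) + 145 → 267
R(195) + 203 → 398
267 + 398 → 665
The encoded length is the sum of every internal node's weight: 67 + 145 + 203 + 267 + 398 + 665 = 1745 bits.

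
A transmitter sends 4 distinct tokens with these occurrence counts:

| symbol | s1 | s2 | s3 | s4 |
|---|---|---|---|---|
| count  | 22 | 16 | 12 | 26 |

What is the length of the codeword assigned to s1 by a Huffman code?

Repeatedly merge the two smallest:
s3(12) + s2(16) → 28
s1(22) + s4(26) → 48
28 + 48 → 76
s1's leaf is at depth 2, giving a 2-bit codeword.

2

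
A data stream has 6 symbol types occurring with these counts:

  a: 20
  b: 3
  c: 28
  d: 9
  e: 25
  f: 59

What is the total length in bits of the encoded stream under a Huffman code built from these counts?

326

Greedily combine the two least-frequent nodes:
combine b(3), d(9) → 12
combine 12, a(20) → 32
combine e(25), c(28) → 53
combine 32, 53 → 85
combine f(59), 85 → 144
Each symbol's bit-cost is frequency × depth; summing gives 326 bits (equivalently 12 + 32 + 53 + 85 + 144).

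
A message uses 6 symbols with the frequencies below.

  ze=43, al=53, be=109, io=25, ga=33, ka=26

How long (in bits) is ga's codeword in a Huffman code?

3

Build the tree from the bottom:
combine io(25), ka(26) → 51
combine ga(33), ze(43) → 76
combine 51, al(53) → 104
combine 76, 104 → 180
combine be(109), 180 → 289
The subtree containing ga is merged 3 times, so code length = 3.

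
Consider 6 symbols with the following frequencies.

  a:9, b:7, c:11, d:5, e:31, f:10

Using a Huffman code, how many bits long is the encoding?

Build the Huffman tree bottom-up:
d(5) + b(7) → 12
a(9) + f(10) → 19
c(11) + 12 → 23
19 + 23 → 42
e(31) + 42 → 73
Total encoded bits = sum of merged weights = 12 + 19 + 23 + 42 + 73 = 169.

169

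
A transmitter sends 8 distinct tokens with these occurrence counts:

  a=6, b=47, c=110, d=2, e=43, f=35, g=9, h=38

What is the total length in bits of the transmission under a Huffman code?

Merge the two smallest weights repeatedly:
merge d(2) and a(6): 8
merge 8 and g(9): 17
merge 17 and f(35): 52
merge h(38) and e(43): 81
merge b(47) and 52: 99
merge 81 and 99: 180
merge c(110) and 180: 290
Each symbol's bit-cost is frequency × depth; summing gives 727 bits (equivalently 8 + 17 + 52 + 81 + 99 + 180 + 290).

727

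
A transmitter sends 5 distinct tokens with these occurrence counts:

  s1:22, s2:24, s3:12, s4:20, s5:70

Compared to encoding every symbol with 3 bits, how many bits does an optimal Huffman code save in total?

140

Fixed-length: 3 bits × 148 symbols = 444 bits.
Huffman merges:
merge s3(12) and s4(20): 32
merge s1(22) and s2(24): 46
merge 32 and 46: 78
merge s5(70) and 78: 148
Huffman total = 32 + 46 + 78 + 148 = 304 bits.
Saving = 444 − 304 = 140 bits.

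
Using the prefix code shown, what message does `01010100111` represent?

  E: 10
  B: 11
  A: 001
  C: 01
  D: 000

CCCAB

Read left to right; each codeword is recognised as soon as it completes (prefix code):
  01→C | 01→C | 01→C | 001→A | 11→B
Decoded message: CCCAB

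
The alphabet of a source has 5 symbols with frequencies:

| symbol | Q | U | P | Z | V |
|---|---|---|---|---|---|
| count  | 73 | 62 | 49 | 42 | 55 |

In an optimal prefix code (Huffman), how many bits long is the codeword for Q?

2

Build the tree from the bottom:
combine Z(42), P(49) → 91
combine V(55), U(62) → 117
combine Q(73), 91 → 164
combine 117, 164 → 281
Q sits 2 levels below the root, so its codeword is 2 bits.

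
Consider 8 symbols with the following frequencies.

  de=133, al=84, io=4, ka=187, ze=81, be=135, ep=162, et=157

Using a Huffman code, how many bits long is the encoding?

Greedily combine the two least-frequent nodes:
merge io(4) and ze(81): 85
merge al(84) and 85: 169
merge de(133) and be(135): 268
merge et(157) and ep(162): 319
merge 169 and ka(187): 356
merge 268 and 319: 587
merge 356 and 587: 943
Total encoded bits = sum of merged weights = 85 + 169 + 268 + 319 + 356 + 587 + 943 = 2727.

2727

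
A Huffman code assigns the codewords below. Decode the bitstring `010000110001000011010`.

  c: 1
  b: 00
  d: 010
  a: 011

Read left to right; each codeword is recognised as soon as it completes (prefix code):
  010→d | 00→b | 011→a | 00→b | 010→d | 00→b | 011→a | 010→d
Decoded message: dbabdbad

dbabdbad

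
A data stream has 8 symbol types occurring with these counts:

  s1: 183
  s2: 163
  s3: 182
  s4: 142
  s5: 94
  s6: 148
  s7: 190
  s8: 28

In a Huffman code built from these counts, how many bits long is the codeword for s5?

Repeatedly merge the two smallest:
s8(28) + s5(94) → 122
122 + s4(142) → 264
s6(148) + s2(163) → 311
s3(182) + s1(183) → 365
s7(190) + 264 → 454
311 + 365 → 676
454 + 676 → 1130
s5 sits 4 levels below the root, so its codeword is 4 bits.

4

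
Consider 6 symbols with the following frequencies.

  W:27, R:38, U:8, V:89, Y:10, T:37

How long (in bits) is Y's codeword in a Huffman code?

Huffman merges, smallest pair first:
merge U(8) and Y(10): 18
merge 18 and W(27): 45
merge T(37) and R(38): 75
merge 45 and 75: 120
merge V(89) and 120: 209
Y's leaf is at depth 4, giving a 4-bit codeword.

4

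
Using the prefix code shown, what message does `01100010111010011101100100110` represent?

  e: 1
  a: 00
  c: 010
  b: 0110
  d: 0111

Read left to right; each codeword is recognised as soon as it completes (prefix code):
  0110→b | 00→a | 1→e | 0111→d | 010→c | 0111→d | 0110→b | 010→c | 0110→b
Decoded message: baedcdbcb

baedcdbcb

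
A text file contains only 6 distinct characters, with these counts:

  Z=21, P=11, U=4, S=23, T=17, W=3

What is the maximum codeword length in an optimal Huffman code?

4

Merge the two lowest-weight nodes at each step:
combine W(3), U(4) → 7
combine 7, P(11) → 18
combine T(17), 18 → 35
combine Z(21), S(23) → 44
combine 35, 44 → 79
The first pair merged (W, U) ends up deepest, at depth 4.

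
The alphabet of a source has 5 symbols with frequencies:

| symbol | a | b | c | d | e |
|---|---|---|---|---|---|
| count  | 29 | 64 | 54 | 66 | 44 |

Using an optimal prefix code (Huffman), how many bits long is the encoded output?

587

Build the Huffman tree bottom-up:
combine a(29), e(44) → 73
combine c(54), b(64) → 118
combine d(66), 73 → 139
combine 118, 139 → 257
Total encoded bits = sum of merged weights = 73 + 118 + 139 + 257 = 587.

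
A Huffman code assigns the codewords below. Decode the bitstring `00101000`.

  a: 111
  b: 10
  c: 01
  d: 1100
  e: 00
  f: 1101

ebbe

Read left to right; each codeword is recognised as soon as it completes (prefix code):
  00→e | 10→b | 10→b | 00→e
Decoded message: ebbe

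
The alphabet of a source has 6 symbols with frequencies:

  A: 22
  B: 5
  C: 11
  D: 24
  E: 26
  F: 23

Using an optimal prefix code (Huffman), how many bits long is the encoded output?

276

Greedily combine the two least-frequent nodes:
combine B(5), C(11) → 16
combine 16, A(22) → 38
combine F(23), D(24) → 47
combine E(26), 38 → 64
combine 47, 64 → 111
Each symbol's bit-cost is frequency × depth; summing gives 276 bits (equivalently 16 + 38 + 47 + 64 + 111).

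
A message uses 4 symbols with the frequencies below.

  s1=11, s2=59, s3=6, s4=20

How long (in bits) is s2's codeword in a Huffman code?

Huffman merges, smallest pair first:
merge s3(6) and s1(11): 17
merge 17 and s4(20): 37
merge 37 and s2(59): 96
s2 is a child of the root — depth 1, so its codeword is a single bit.

1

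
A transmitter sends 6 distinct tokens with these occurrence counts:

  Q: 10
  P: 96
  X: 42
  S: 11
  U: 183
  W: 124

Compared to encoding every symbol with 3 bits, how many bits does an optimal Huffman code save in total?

406

Fixed-length: 3 bits × 466 symbols = 1398 bits.
Huffman merges:
combine Q(10), S(11) → 21
combine 21, X(42) → 63
combine 63, P(96) → 159
combine W(124), 159 → 283
combine U(183), 283 → 466
Huffman total = 21 + 63 + 159 + 283 + 466 = 992 bits.
Saving = 1398 − 992 = 406 bits.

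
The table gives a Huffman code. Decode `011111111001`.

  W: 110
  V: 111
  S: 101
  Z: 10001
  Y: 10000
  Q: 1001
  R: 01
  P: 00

Read left to right; each codeword is recognised as soon as it completes (prefix code):
  01→R | 111→V | 111→V | 1001→Q
Decoded message: RVVQ

RVVQ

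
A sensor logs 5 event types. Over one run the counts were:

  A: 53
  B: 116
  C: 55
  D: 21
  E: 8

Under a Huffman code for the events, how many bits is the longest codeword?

4

Merge the two lowest-weight nodes at each step:
E(8) + D(21) → 29
29 + A(53) → 82
C(55) + 82 → 137
B(116) + 137 → 253
The first pair merged (E, D) ends up deepest, at depth 4.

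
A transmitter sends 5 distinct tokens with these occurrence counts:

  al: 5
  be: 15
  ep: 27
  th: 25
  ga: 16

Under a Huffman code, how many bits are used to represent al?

3

Build the tree from the bottom:
merge al(5) and be(15): 20
merge ga(16) and 20: 36
merge th(25) and ep(27): 52
merge 36 and 52: 88
al sits 3 levels below the root, so its codeword is 3 bits.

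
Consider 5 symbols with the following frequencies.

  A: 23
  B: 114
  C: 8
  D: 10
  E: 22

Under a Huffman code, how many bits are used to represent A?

2

Build the tree from the bottom:
combine C(8), D(10) → 18
combine 18, E(22) → 40
combine A(23), 40 → 63
combine 63, B(114) → 177
The subtree containing A is merged 2 times, so code length = 2.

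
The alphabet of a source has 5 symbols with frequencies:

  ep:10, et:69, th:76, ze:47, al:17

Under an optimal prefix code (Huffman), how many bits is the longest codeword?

Merge the two lowest-weight nodes at each step:
combine ep(10), al(17) → 27
combine 27, ze(47) → 74
combine et(69), 74 → 143
combine th(76), 143 → 219
Maximum depth reached is 4.

4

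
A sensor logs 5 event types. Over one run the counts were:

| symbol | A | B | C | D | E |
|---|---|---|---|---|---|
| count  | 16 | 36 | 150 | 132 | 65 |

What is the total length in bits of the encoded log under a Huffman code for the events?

817

Greedily combine the two least-frequent nodes:
A(16) + B(36) → 52
52 + E(65) → 117
117 + D(132) → 249
C(150) + 249 → 399
Total encoded bits = sum of merged weights = 52 + 117 + 249 + 399 = 817.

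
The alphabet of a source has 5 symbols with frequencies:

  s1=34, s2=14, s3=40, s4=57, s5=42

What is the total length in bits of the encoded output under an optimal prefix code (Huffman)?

422

Greedily combine the two least-frequent nodes:
merge s2(14) and s1(34): 48
merge s3(40) and s5(42): 82
merge 48 and s4(57): 105
merge 82 and 105: 187
Total encoded bits = sum of merged weights = 48 + 82 + 105 + 187 = 422.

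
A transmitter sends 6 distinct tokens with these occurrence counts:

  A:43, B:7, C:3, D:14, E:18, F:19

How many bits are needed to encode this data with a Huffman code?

236

Merge the two smallest weights repeatedly:
merge C(3) and B(7): 10
merge 10 and D(14): 24
merge E(18) and F(19): 37
merge 24 and 37: 61
merge A(43) and 61: 104
Total encoded bits = sum of merged weights = 10 + 24 + 37 + 61 + 104 = 236.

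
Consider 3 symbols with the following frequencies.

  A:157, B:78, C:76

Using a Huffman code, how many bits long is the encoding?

Build the Huffman tree bottom-up:
merge C(76) and B(78): 154
merge 154 and A(157): 311
Total encoded bits = sum of merged weights = 154 + 311 = 465.

465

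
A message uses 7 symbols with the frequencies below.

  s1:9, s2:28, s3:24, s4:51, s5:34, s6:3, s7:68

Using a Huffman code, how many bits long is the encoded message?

Build the Huffman tree bottom-up:
s6(3) + s1(9) → 12
12 + s3(24) → 36
s2(28) + s5(34) → 62
36 + s4(51) → 87
62 + s7(68) → 130
87 + 130 → 217
Total encoded bits = sum of merged weights = 12 + 36 + 62 + 87 + 130 + 217 = 544.

544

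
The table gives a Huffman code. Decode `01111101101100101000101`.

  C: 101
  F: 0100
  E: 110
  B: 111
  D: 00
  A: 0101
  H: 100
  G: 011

Read left to right; each codeword is recognised as soon as it completes (prefix code):
  011→G | 111→B | 011→G | 011→G | 00→D | 101→C | 00→D | 0101→A
Decoded message: GBGGDCDA

GBGGDCDA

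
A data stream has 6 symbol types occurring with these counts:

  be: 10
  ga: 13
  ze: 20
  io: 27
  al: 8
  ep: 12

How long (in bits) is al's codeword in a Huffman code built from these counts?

Huffman merges, smallest pair first:
al(8) + be(10) → 18
ep(12) + ga(13) → 25
18 + ze(20) → 38
25 + io(27) → 52
38 + 52 → 90
al's leaf is at depth 3, giving a 3-bit codeword.

3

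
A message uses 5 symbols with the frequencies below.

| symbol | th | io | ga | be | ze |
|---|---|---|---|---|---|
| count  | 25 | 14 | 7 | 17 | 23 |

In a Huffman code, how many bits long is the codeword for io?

3

Repeatedly merge the two smallest:
merge ga(7) and io(14): 21
merge be(17) and 21: 38
merge ze(23) and th(25): 48
merge 38 and 48: 86
io sits 3 levels below the root, so its codeword is 3 bits.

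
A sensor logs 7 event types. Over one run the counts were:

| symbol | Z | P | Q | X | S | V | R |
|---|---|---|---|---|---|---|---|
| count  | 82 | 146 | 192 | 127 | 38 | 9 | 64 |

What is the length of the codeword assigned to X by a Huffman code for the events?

Huffman merges, smallest pair first:
combine V(9), S(38) → 47
combine 47, R(64) → 111
combine Z(82), 111 → 193
combine X(127), P(146) → 273
combine Q(192), 193 → 385
combine 273, 385 → 658
The subtree containing X is merged 2 times, so code length = 2.

2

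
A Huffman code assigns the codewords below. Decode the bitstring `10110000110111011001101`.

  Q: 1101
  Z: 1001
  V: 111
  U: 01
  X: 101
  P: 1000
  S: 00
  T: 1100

Read left to right; each codeword is recognised as soon as it completes (prefix code):
  101→X | 1000→P | 01→U | 101→X | 1101→Q | 1001→Z | 101→X
Decoded message: XPUXQZX

XPUXQZX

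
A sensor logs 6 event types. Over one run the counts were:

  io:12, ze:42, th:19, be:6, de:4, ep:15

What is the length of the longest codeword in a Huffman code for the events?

4

Merge the two lowest-weight nodes at each step:
de(4) + be(6) → 10
10 + io(12) → 22
ep(15) + th(19) → 34
22 + 34 → 56
ze(42) + 56 → 98
The first pair merged (de, be) ends up deepest, at depth 4.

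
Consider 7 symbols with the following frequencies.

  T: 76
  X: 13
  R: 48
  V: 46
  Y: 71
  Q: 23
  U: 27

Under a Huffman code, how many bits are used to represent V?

Huffman merges, smallest pair first:
combine X(13), Q(23) → 36
combine U(27), 36 → 63
combine V(46), R(48) → 94
combine 63, Y(71) → 134
combine T(76), 94 → 170
combine 134, 170 → 304
V sits 3 levels below the root, so its codeword is 3 bits.

3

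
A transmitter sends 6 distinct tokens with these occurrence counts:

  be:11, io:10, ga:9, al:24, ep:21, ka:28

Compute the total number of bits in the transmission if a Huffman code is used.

Merge the two smallest weights repeatedly:
combine ga(9), io(10) → 19
combine be(11), 19 → 30
combine ep(21), al(24) → 45
combine ka(28), 30 → 58
combine 45, 58 → 103
The encoded length is the sum of every internal node's weight: 19 + 30 + 45 + 58 + 103 = 255 bits.

255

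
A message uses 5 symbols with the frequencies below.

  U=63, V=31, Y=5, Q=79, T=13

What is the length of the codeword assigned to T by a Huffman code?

Build the tree from the bottom:
merge Y(5) and T(13): 18
merge 18 and V(31): 49
merge 49 and U(63): 112
merge Q(79) and 112: 191
The subtree containing T is merged 4 times, so code length = 4.

4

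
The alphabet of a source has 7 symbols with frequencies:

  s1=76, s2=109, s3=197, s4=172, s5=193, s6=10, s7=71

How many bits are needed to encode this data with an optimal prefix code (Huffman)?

Merge the two smallest weights repeatedly:
s6(10) + s7(71) → 81
s1(76) + 81 → 157
s2(109) + 157 → 266
s4(172) + s5(193) → 365
s3(197) + 266 → 463
365 + 463 → 828
The encoded length is the sum of every internal node's weight: 81 + 157 + 266 + 365 + 463 + 828 = 2160 bits.

2160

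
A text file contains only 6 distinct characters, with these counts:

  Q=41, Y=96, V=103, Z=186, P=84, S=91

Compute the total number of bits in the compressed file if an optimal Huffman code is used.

Greedily combine the two least-frequent nodes:
merge Q(41) and P(84): 125
merge S(91) and Y(96): 187
merge V(103) and 125: 228
merge Z(186) and 187: 373
merge 228 and 373: 601
Each symbol's bit-cost is frequency × depth; summing gives 1514 bits (equivalently 125 + 187 + 228 + 373 + 601).

1514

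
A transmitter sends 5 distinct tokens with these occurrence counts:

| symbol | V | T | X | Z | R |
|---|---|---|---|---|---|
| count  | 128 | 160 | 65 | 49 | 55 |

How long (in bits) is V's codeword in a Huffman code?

Build the tree from the bottom:
combine Z(49), R(55) → 104
combine X(65), 104 → 169
combine V(128), T(160) → 288
combine 169, 288 → 457
V sits 2 levels below the root, so its codeword is 2 bits.

2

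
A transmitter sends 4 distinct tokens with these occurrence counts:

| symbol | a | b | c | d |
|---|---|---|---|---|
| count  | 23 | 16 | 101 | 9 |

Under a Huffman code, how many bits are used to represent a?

2

Build the tree from the bottom:
combine d(9), b(16) → 25
combine a(23), 25 → 48
combine 48, c(101) → 149
a's leaf is at depth 2, giving a 2-bit codeword.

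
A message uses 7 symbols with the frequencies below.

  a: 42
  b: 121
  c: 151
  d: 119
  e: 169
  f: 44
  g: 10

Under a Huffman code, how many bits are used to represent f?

Build the tree from the bottom:
combine g(10), a(42) → 52
combine f(44), 52 → 96
combine 96, d(119) → 215
combine b(121), c(151) → 272
combine e(169), 215 → 384
combine 272, 384 → 656
The subtree containing f is merged 4 times, so code length = 4.

4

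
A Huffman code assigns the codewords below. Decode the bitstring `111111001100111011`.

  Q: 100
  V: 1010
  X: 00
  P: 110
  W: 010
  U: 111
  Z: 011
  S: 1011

UUXPZS

Read left to right; each codeword is recognised as soon as it completes (prefix code):
  111→U | 111→U | 00→X | 110→P | 011→Z | 1011→S
Decoded message: UUXPZS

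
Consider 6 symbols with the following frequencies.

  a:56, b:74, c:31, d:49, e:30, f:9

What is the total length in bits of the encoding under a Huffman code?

607

Merge the two smallest weights repeatedly:
merge f(9) and e(30): 39
merge c(31) and 39: 70
merge d(49) and a(56): 105
merge 70 and b(74): 144
merge 105 and 144: 249
The encoded length is the sum of every internal node's weight: 39 + 70 + 105 + 144 + 249 = 607 bits.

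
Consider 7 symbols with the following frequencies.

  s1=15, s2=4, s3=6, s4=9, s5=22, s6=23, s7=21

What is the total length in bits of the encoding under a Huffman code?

263

Greedily combine the two least-frequent nodes:
s2(4) + s3(6) → 10
s4(9) + 10 → 19
s1(15) + 19 → 34
s7(21) + s5(22) → 43
s6(23) + 34 → 57
43 + 57 → 100
Each symbol's bit-cost is frequency × depth; summing gives 263 bits (equivalently 10 + 19 + 34 + 43 + 57 + 100).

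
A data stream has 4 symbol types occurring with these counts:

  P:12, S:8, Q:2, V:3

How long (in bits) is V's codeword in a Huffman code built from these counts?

3

Repeatedly merge the two smallest:
combine Q(2), V(3) → 5
combine 5, S(8) → 13
combine P(12), 13 → 25
V's leaf is at depth 3, giving a 3-bit codeword.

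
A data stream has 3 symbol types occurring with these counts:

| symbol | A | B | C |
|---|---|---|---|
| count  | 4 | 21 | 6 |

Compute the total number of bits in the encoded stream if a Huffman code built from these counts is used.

Build the Huffman tree bottom-up:
merge A(4) and C(6): 10
merge 10 and B(21): 31
Each symbol's bit-cost is frequency × depth; summing gives 41 bits (equivalently 10 + 31).

41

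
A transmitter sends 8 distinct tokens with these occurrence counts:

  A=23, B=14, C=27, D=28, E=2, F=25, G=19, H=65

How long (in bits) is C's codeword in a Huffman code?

Repeatedly merge the two smallest:
E(2) + B(14) → 16
16 + G(19) → 35
A(23) + F(25) → 48
C(27) + D(28) → 55
35 + 48 → 83
55 + H(65) → 120
83 + 120 → 203
The subtree containing C is merged 3 times, so code length = 3.

3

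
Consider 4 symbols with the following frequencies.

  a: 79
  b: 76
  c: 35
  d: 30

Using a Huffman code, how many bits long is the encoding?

Greedily combine the two least-frequent nodes:
combine d(30), c(35) → 65
combine 65, b(76) → 141
combine a(79), 141 → 220
Total encoded bits = sum of merged weights = 65 + 141 + 220 = 426.

426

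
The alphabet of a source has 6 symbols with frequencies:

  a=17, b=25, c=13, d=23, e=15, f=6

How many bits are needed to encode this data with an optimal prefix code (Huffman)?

249

Greedily combine the two least-frequent nodes:
f(6) + c(13) → 19
e(15) + a(17) → 32
19 + d(23) → 42
b(25) + 32 → 57
42 + 57 → 99
Total encoded bits = sum of merged weights = 19 + 32 + 42 + 57 + 99 = 249.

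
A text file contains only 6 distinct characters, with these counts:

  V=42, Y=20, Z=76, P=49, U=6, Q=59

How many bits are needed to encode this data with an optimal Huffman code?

Greedily combine the two least-frequent nodes:
combine U(6), Y(20) → 26
combine 26, V(42) → 68
combine P(49), Q(59) → 108
combine 68, Z(76) → 144
combine 108, 144 → 252
Total encoded bits = sum of merged weights = 26 + 68 + 108 + 144 + 252 = 598.

598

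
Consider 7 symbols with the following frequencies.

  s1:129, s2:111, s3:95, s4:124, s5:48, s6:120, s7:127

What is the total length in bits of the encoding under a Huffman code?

Merge the two smallest weights repeatedly:
combine s5(48), s3(95) → 143
combine s2(111), s6(120) → 231
combine s4(124), s7(127) → 251
combine s1(129), 143 → 272
combine 231, 251 → 482
combine 272, 482 → 754
The encoded length is the sum of every internal node's weight: 143 + 231 + 251 + 272 + 482 + 754 = 2133 bits.

2133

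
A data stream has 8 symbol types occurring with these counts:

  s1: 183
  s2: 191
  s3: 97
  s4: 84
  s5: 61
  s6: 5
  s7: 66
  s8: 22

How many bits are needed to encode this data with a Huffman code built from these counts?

1868

Greedily combine the two least-frequent nodes:
merge s6(5) and s8(22): 27
merge 27 and s5(61): 88
merge s7(66) and s4(84): 150
merge 88 and s3(97): 185
merge 150 and s1(183): 333
merge 185 and s2(191): 376
merge 333 and 376: 709
Each symbol's bit-cost is frequency × depth; summing gives 1868 bits (equivalently 27 + 88 + 150 + 185 + 333 + 376 + 709).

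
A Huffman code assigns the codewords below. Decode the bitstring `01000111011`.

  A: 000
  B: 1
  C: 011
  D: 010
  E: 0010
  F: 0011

DFBC

Read left to right; each codeword is recognised as soon as it completes (prefix code):
  010→D | 0011→F | 1→B | 011→C
Decoded message: DFBC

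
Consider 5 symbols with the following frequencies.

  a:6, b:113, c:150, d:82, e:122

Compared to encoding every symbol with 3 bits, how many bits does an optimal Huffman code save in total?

Fixed-length: 3 bits × 473 symbols = 1419 bits.
Huffman merges:
a(6) + d(82) → 88
88 + b(113) → 201
e(122) + c(150) → 272
201 + 272 → 473
Huffman total = 88 + 201 + 272 + 473 = 1034 bits.
Saving = 1419 − 1034 = 385 bits.

385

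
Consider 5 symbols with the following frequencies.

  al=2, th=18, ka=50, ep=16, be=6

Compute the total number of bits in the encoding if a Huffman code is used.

166

Merge the two smallest weights repeatedly:
al(2) + be(6) → 8
8 + ep(16) → 24
th(18) + 24 → 42
42 + ka(50) → 92
Total encoded bits = sum of merged weights = 8 + 24 + 42 + 92 = 166.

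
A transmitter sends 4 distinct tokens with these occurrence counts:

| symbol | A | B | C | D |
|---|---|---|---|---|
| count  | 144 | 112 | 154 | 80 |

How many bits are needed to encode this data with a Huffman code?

980

Build the Huffman tree bottom-up:
combine D(80), B(112) → 192
combine A(144), C(154) → 298
combine 192, 298 → 490
The encoded length is the sum of every internal node's weight: 192 + 298 + 490 = 980 bits.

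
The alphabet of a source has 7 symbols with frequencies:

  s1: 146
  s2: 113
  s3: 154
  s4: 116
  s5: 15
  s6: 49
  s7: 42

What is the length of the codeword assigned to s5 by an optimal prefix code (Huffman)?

Huffman merges, smallest pair first:
combine s5(15), s7(42) → 57
combine s6(49), 57 → 106
combine 106, s2(113) → 219
combine s4(116), s1(146) → 262
combine s3(154), 219 → 373
combine 262, 373 → 635
The subtree containing s5 is merged 5 times, so code length = 5.

5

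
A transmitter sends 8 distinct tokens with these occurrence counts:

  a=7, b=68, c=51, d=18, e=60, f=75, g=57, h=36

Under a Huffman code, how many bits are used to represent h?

Repeatedly merge the two smallest:
combine a(7), d(18) → 25
combine 25, h(36) → 61
combine c(51), g(57) → 108
combine e(60), 61 → 121
combine b(68), f(75) → 143
combine 108, 121 → 229
combine 143, 229 → 372
h's leaf is at depth 4, giving a 4-bit codeword.

4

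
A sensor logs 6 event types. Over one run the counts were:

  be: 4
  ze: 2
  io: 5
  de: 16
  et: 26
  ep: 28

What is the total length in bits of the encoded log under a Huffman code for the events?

Greedily combine the two least-frequent nodes:
ze(2) + be(4) → 6
io(5) + 6 → 11
11 + de(16) → 27
et(26) + 27 → 53
ep(28) + 53 → 81
The encoded length is the sum of every internal node's weight: 6 + 11 + 27 + 53 + 81 = 178 bits.

178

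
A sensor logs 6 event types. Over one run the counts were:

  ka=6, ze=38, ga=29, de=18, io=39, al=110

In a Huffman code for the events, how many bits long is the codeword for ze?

Build the tree from the bottom:
ka(6) + de(18) → 24
24 + ga(29) → 53
ze(38) + io(39) → 77
53 + 77 → 130
al(110) + 130 → 240
ze's leaf is at depth 3, giving a 3-bit codeword.

3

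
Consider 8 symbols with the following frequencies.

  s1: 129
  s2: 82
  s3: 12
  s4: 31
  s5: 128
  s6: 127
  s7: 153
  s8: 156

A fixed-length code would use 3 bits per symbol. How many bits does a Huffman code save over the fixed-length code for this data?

Fixed-length: 3 bits × 818 symbols = 2454 bits.
Huffman merges:
s3(12) + s4(31) → 43
43 + s2(82) → 125
125 + s6(127) → 252
s5(128) + s1(129) → 257
s7(153) + s8(156) → 309
252 + 257 → 509
309 + 509 → 818
Huffman total = 43 + 125 + 252 + 257 + 309 + 509 + 818 = 2313 bits.
Saving = 2454 − 2313 = 141 bits.

141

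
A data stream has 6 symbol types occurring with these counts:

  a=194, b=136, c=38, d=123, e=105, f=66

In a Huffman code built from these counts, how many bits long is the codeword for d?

2

Build the tree from the bottom:
combine c(38), f(66) → 104
combine 104, e(105) → 209
combine d(123), b(136) → 259
combine a(194), 209 → 403
combine 259, 403 → 662
d sits 2 levels below the root, so its codeword is 2 bits.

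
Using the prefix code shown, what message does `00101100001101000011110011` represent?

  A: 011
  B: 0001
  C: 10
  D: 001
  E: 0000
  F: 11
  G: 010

Read left to right; each codeword is recognised as soon as it completes (prefix code):
  001→D | 011→A | 0000→E | 11→F | 010→G | 0001→B | 11→F | 10→C | 011→A
Decoded message: DAEFGBFCA

DAEFGBFCA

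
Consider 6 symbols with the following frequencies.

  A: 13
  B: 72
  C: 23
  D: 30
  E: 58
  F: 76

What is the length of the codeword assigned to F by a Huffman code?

Huffman merges, smallest pair first:
combine A(13), C(23) → 36
combine D(30), 36 → 66
combine E(58), 66 → 124
combine B(72), F(76) → 148
combine 124, 148 → 272
F sits 2 levels below the root, so its codeword is 2 bits.

2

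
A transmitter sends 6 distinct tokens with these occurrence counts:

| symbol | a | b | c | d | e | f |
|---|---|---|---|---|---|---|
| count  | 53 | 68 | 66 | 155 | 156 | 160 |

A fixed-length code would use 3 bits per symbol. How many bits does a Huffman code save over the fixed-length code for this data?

Fixed-length: 3 bits × 658 symbols = 1974 bits.
Huffman merges:
a(53) + c(66) → 119
b(68) + 119 → 187
d(155) + e(156) → 311
f(160) + 187 → 347
311 + 347 → 658
Huffman total = 119 + 187 + 311 + 347 + 658 = 1622 bits.
Saving = 1974 − 1622 = 352 bits.

352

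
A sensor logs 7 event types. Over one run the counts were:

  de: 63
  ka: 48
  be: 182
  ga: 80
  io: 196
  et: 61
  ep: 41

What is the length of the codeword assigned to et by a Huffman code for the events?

Repeatedly merge the two smallest:
merge ep(41) and ka(48): 89
merge et(61) and de(63): 124
merge ga(80) and 89: 169
merge 124 and 169: 293
merge be(182) and io(196): 378
merge 293 and 378: 671
et's leaf is at depth 3, giving a 3-bit codeword.

3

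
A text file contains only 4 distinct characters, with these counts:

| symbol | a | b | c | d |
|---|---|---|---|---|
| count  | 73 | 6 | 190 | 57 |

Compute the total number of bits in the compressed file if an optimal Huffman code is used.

525

Merge the two smallest weights repeatedly:
b(6) + d(57) → 63
63 + a(73) → 136
136 + c(190) → 326
Each symbol's bit-cost is frequency × depth; summing gives 525 bits (equivalently 63 + 136 + 326).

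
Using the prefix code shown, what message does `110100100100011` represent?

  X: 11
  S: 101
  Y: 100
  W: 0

Read left to right; each codeword is recognised as soon as it completes (prefix code):
  11→X | 0→W | 100→Y | 100→Y | 100→Y | 0→W | 11→X
Decoded message: XWYYYWX

XWYYYWX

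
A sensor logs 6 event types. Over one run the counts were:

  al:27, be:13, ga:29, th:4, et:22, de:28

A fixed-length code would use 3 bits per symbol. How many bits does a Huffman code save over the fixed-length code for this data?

67

Fixed-length: 3 bits × 123 symbols = 369 bits.
Huffman merges:
merge th(4) and be(13): 17
merge 17 and et(22): 39
merge al(27) and de(28): 55
merge ga(29) and 39: 68
merge 55 and 68: 123
Huffman total = 17 + 39 + 55 + 68 + 123 = 302 bits.
Saving = 369 − 302 = 67 bits.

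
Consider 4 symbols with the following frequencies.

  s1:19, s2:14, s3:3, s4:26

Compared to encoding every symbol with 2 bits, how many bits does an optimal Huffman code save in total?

9

Fixed-length: 2 bits × 62 symbols = 124 bits.
Huffman merges:
merge s3(3) and s2(14): 17
merge 17 and s1(19): 36
merge s4(26) and 36: 62
Huffman total = 17 + 36 + 62 = 115 bits.
Saving = 124 − 115 = 9 bits.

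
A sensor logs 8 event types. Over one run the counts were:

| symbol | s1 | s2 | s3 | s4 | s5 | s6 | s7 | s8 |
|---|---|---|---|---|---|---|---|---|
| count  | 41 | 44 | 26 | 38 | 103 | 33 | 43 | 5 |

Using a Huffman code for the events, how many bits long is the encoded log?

Build the Huffman tree bottom-up:
s8(5) + s3(26) → 31
31 + s6(33) → 64
s4(38) + s1(41) → 79
s7(43) + s2(44) → 87
64 + 79 → 143
87 + s5(103) → 190
143 + 190 → 333
The encoded length is the sum of every internal node's weight: 31 + 64 + 79 + 87 + 143 + 190 + 333 = 927 bits.

927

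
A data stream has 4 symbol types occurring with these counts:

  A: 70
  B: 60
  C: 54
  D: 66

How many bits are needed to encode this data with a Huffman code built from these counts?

500

Merge the two smallest weights repeatedly:
C(54) + B(60) → 114
D(66) + A(70) → 136
114 + 136 → 250
Each symbol's bit-cost is frequency × depth; summing gives 500 bits (equivalently 114 + 136 + 250).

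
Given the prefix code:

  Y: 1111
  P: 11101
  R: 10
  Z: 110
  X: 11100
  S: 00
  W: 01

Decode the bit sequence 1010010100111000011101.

Read left to right; each codeword is recognised as soon as it completes (prefix code):
  10→R | 10→R | 01→W | 01→W | 00→S | 11100→X | 00→S | 11101→P
Decoded message: RRWWSXSP

RRWWSXSP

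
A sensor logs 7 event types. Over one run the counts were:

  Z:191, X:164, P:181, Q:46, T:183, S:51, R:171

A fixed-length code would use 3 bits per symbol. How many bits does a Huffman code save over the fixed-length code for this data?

277

Fixed-length: 3 bits × 987 symbols = 2961 bits.
Huffman merges:
Q(46) + S(51) → 97
97 + X(164) → 261
R(171) + P(181) → 352
T(183) + Z(191) → 374
261 + 352 → 613
374 + 613 → 987
Huffman total = 97 + 261 + 352 + 374 + 613 + 987 = 2684 bits.
Saving = 2961 − 2684 = 277 bits.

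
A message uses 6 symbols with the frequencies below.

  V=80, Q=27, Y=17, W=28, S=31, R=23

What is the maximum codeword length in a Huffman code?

Merge the two lowest-weight nodes at each step:
combine Y(17), R(23) → 40
combine Q(27), W(28) → 55
combine S(31), 40 → 71
combine 55, 71 → 126
combine V(80), 126 → 206
The first pair merged (Y, R) ends up deepest, at depth 4.

4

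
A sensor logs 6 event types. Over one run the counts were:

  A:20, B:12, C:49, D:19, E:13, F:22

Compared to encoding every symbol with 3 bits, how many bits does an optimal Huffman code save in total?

Fixed-length: 3 bits × 135 symbols = 405 bits.
Huffman merges:
merge B(12) and E(13): 25
merge D(19) and A(20): 39
merge F(22) and 25: 47
merge 39 and 47: 86
merge C(49) and 86: 135
Huffman total = 25 + 39 + 47 + 86 + 135 = 332 bits.
Saving = 405 − 332 = 73 bits.

73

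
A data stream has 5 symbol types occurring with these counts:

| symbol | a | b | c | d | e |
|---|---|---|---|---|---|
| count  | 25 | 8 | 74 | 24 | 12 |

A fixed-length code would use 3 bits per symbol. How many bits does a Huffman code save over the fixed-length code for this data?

Fixed-length: 3 bits × 143 symbols = 429 bits.
Huffman merges:
b(8) + e(12) → 20
20 + d(24) → 44
a(25) + 44 → 69
69 + c(74) → 143
Huffman total = 20 + 44 + 69 + 143 = 276 bits.
Saving = 429 − 276 = 153 bits.

153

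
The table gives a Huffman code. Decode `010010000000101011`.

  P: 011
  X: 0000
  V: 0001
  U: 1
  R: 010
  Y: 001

Read left to right; each codeword is recognised as soon as it completes (prefix code):
  010→R | 010→R | 0000→X | 001→Y | 010→R | 1→U | 1→U
Decoded message: RRXYRUU

RRXYRUU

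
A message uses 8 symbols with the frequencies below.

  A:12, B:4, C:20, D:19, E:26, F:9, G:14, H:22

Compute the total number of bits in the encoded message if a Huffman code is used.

Merge the two smallest weights repeatedly:
merge B(4) and F(9): 13
merge A(12) and 13: 25
merge G(14) and D(19): 33
merge C(20) and H(22): 42
merge 25 and E(26): 51
merge 33 and 42: 75
merge 51 and 75: 126
Each symbol's bit-cost is frequency × depth; summing gives 365 bits (equivalently 13 + 25 + 33 + 42 + 51 + 75 + 126).

365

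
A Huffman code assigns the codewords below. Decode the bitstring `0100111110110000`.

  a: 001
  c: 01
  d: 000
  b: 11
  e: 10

Read left to right; each codeword is recognised as soon as it completes (prefix code):
  01→c | 001→a | 11→b | 11→b | 01→c | 10→e | 000→d
Decoded message: cabbced

cabbced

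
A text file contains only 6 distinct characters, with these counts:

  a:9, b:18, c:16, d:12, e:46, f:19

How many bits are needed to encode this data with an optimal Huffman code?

Build the Huffman tree bottom-up:
combine a(9), d(12) → 21
combine c(16), b(18) → 34
combine f(19), 21 → 40
combine 34, 40 → 74
combine e(46), 74 → 120
Total encoded bits = sum of merged weights = 21 + 34 + 40 + 74 + 120 = 289.

289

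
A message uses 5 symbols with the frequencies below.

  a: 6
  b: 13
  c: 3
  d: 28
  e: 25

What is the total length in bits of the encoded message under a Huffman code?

153

Build the Huffman tree bottom-up:
combine c(3), a(6) → 9
combine 9, b(13) → 22
combine 22, e(25) → 47
combine d(28), 47 → 75
The encoded length is the sum of every internal node's weight: 9 + 22 + 47 + 75 = 153 bits.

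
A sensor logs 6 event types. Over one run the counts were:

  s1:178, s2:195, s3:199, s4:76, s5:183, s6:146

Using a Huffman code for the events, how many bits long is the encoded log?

Build the Huffman tree bottom-up:
combine s4(76), s6(146) → 222
combine s1(178), s5(183) → 361
combine s2(195), s3(199) → 394
combine 222, 361 → 583
combine 394, 583 → 977
Each symbol's bit-cost is frequency × depth; summing gives 2537 bits (equivalently 222 + 361 + 394 + 583 + 977).

2537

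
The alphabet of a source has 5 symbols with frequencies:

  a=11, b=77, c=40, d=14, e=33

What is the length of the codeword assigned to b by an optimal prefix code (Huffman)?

Build the tree from the bottom:
merge a(11) and d(14): 25
merge 25 and e(33): 58
merge c(40) and 58: 98
merge b(77) and 98: 175
b sits one level below the root: a 1-bit codeword.

1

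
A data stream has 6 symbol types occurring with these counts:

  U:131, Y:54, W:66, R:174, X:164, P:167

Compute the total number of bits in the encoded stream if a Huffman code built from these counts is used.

1883

Merge the two smallest weights repeatedly:
combine Y(54), W(66) → 120
combine 120, U(131) → 251
combine X(164), P(167) → 331
combine R(174), 251 → 425
combine 331, 425 → 756
Total encoded bits = sum of merged weights = 120 + 251 + 331 + 425 + 756 = 1883.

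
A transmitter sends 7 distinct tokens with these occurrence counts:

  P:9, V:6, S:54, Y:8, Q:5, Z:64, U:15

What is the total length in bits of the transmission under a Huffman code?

Build the Huffman tree bottom-up:
merge Q(5) and V(6): 11
merge Y(8) and P(9): 17
merge 11 and U(15): 26
merge 17 and 26: 43
merge 43 and S(54): 97
merge Z(64) and 97: 161
Total encoded bits = sum of merged weights = 11 + 17 + 26 + 43 + 97 + 161 = 355.

355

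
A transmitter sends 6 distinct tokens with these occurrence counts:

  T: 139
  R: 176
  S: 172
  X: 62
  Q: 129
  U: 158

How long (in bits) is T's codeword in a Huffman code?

Repeatedly merge the two smallest:
merge X(62) and Q(129): 191
merge T(139) and U(158): 297
merge S(172) and R(176): 348
merge 191 and 297: 488
merge 348 and 488: 836
T sits 3 levels below the root, so its codeword is 3 bits.

3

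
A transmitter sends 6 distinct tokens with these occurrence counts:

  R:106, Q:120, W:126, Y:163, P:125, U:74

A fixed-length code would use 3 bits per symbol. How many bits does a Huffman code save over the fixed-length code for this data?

289

Fixed-length: 3 bits × 714 symbols = 2142 bits.
Huffman merges:
merge U(74) and R(106): 180
merge Q(120) and P(125): 245
merge W(126) and Y(163): 289
merge 180 and 245: 425
merge 289 and 425: 714
Huffman total = 180 + 245 + 289 + 425 + 714 = 1853 bits.
Saving = 2142 − 1853 = 289 bits.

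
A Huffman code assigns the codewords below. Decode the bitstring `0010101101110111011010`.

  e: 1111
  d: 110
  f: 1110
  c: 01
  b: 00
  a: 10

baadffda

Read left to right; each codeword is recognised as soon as it completes (prefix code):
  00→b | 10→a | 10→a | 110→d | 1110→f | 1110→f | 110→d | 10→a
Decoded message: baadffda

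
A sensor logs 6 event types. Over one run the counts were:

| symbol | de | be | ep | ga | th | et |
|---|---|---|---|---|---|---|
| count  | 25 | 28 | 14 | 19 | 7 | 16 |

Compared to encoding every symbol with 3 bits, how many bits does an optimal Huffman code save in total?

Fixed-length: 3 bits × 109 symbols = 327 bits.
Huffman merges:
merge th(7) and ep(14): 21
merge et(16) and ga(19): 35
merge 21 and de(25): 46
merge be(28) and 35: 63
merge 46 and 63: 109
Huffman total = 21 + 35 + 46 + 63 + 109 = 274 bits.
Saving = 327 − 274 = 53 bits.

53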